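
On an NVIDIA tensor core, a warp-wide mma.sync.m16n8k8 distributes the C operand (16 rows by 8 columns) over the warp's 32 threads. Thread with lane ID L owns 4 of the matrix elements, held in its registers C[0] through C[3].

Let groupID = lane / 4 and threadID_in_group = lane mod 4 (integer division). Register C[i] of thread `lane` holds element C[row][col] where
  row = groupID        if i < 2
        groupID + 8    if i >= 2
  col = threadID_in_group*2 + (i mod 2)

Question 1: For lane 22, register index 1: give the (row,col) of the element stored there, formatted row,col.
5,5

lane 22⇒22/4=5, 22 mod 4=2
i=1  r:5+0⇒5  c:2·2+1⇒5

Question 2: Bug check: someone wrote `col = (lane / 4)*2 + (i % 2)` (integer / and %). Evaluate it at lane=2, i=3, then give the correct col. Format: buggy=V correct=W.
buggy=1 correct=5

`(lane / 4)*2 + (i % 2)`[2,3]=>1
lane 2: grp=0 (2/4), tig=2 (2%4)
i=3: r=0+8=8, c=2*2+1=5
col: 1 vs 5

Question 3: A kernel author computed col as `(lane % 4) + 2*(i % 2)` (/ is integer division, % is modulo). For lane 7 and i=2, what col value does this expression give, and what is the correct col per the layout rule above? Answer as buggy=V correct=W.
`(lane % 4) + 2*(i % 2)`[7,2]->3
L=7->gid=7>>2=1, tid=7&3=3
[2]->row 1+8=9  col 3·2+0=6
col: 3 vs 6

buggy=3 correct=6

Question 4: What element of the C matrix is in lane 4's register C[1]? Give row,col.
1,1

L=4→G=4>>2=1, T=4&3=0
[1]→row 1+0=1  col 0·2+1=1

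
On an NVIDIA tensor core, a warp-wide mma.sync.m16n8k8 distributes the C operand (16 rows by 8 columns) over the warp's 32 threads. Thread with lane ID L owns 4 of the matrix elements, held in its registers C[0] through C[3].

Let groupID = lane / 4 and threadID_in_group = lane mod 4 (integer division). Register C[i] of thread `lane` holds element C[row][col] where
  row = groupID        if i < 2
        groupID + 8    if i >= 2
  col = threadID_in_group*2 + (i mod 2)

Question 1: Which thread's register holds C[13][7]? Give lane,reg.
r: 13->gid=5,r8=1  c: 7->tid=3,i&1=1
L=5*4+3=23  i=1*2+1=3

23,3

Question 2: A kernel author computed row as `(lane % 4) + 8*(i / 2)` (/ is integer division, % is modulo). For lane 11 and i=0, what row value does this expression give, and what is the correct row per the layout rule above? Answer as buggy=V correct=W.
buggy=3 correct=2

`(lane % 4) + 8*(i / 2)`[11,0]->3
11: gid=2,tid=3
[0] (2+0,3*2+0) = (2,6)
row: 3 vs 2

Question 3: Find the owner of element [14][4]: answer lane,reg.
26,2

r:14=>grp=6,rB=1  c:4=>tig=2,lo=0
L=6*4+2=26  i=1*2+0=2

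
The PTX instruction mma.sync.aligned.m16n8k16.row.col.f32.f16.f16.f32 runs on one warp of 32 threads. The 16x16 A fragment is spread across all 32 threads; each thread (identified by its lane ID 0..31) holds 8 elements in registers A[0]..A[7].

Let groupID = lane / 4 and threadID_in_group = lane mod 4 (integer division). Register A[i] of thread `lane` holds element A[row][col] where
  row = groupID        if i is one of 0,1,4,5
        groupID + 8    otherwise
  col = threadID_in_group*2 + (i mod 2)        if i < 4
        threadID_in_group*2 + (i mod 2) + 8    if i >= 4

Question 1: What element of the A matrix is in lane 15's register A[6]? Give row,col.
lane 15: gid=3 (15/4), tid=3 (15%4)
i=6: r=3+8=11, c=3*2+0+8=14

11,14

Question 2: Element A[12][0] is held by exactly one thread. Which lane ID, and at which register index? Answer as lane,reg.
r=12→G=4,rhi=1  c=0→chi=0,T=0,p=0
L=4*4+0=16  i=0*4+1*2+0=2

16,2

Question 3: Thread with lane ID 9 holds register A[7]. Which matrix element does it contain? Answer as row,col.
10,11

lane 9⇒9/4=2, 9 mod 4=1
i=7  r:2+8⇒10  c:2·1+1+8⇒11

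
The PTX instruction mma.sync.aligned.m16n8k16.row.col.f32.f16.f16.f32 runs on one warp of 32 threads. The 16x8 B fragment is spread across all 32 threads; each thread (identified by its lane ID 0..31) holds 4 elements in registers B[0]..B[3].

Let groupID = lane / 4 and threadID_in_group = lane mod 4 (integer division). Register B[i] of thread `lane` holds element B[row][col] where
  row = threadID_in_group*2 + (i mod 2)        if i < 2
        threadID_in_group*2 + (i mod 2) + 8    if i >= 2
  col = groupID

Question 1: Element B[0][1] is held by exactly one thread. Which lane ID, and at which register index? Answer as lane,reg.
c=1⇒gr=1  r=0⇒Rb=0,th=0,odd=0
L=1*4+0=4  i=0*2+0=0

4,0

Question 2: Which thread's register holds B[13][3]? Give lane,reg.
14,3

c: 3->gid=3  r: 13->r8=1,tid=2,i&1=1
L=3*4+2=14  i=1*2+1=3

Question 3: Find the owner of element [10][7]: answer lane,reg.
29,2

c=7->g=7  r=10->rb=1,t=1,b0=0
L=7*4+1=29  i=1*2+0=2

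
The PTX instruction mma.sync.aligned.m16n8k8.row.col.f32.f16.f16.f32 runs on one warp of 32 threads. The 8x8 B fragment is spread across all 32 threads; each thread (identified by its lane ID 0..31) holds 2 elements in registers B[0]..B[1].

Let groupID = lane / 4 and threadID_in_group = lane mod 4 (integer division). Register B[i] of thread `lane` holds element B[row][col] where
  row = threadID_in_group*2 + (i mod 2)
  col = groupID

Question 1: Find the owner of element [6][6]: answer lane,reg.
c: 6->gid=6  r: 6->tid=3,i&1=0
L=6*4+3=27  i=0=0

27,0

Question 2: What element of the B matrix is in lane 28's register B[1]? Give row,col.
1,7

L=28->g=28>>2=7, t=28&3=0
[1]->row 0·2+1=1  col g=7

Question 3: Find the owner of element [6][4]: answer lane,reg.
c:4=>grp=4  r:6=>tig=3,lo=0
L=4*4+3=19  i=0=0

19,0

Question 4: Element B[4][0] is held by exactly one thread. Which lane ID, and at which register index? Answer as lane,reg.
c=0⇒gr=0  r=4⇒th=2,odd=0
L=0*4+2=2  i=0=0

2,0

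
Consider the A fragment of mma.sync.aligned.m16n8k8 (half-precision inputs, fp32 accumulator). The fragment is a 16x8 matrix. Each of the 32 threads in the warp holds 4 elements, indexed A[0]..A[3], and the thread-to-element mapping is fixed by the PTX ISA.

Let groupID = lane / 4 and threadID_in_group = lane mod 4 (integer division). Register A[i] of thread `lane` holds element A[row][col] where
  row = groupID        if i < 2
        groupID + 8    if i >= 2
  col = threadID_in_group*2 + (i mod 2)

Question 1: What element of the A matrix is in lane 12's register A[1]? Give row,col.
lane 12: gr=3 (12/4), th=0 (12%4)
i=1: r=3+0=3, c=0*2+1=1

3,1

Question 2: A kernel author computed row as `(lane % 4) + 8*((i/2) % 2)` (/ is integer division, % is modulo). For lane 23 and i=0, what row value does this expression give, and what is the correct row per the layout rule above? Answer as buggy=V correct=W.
buggy=3 correct=5

`(lane % 4) + 8*((i/2) % 2)`[23,0]=>3
lane 23=>23/4=5, 23 mod 4=3
i=0  r:5+0=>5  c:2·3+0=>6
row: 3 vs 5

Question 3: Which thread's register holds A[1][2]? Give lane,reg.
5,0

r:1=>grp=1,rB=0  c:2=>tig=1,lo=0
L=1*4+1=5  i=0*2+0=0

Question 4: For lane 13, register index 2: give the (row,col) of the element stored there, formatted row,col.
11,2

13: gr=3,th=1
[2] (3+8,1*2+0) = (11,2)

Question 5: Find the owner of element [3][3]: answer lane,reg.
13,1

r:3=>grp=3,rB=0  c:3=>tig=1,lo=1
L=3*4+1=13  i=0*2+1=1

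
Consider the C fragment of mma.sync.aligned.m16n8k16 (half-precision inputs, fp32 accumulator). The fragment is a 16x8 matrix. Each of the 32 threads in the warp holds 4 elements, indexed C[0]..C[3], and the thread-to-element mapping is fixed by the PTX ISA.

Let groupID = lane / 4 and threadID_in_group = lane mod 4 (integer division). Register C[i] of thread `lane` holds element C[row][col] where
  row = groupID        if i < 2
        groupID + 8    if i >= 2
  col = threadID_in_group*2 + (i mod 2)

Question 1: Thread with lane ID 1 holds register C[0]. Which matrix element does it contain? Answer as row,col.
0,2

1: gr=0,th=1
[0] (0+0,1*2+0) = (0,2)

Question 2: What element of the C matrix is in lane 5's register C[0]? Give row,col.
lane 5: grp=1 (5/4), tig=1 (5%4)
i=0: r=1+0=1, c=1*2+0=2

1,2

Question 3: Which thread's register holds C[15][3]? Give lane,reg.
29,3

r=15->g=7,rb=1  c=3->t=1,b0=1
L=7*4+1=29  i=1*2+1=3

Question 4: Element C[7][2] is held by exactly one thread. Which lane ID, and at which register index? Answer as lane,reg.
29,0

r:7=>grp=7,rB=0  c:2=>tig=1,lo=0
L=7*4+1=29  i=0*2+0=0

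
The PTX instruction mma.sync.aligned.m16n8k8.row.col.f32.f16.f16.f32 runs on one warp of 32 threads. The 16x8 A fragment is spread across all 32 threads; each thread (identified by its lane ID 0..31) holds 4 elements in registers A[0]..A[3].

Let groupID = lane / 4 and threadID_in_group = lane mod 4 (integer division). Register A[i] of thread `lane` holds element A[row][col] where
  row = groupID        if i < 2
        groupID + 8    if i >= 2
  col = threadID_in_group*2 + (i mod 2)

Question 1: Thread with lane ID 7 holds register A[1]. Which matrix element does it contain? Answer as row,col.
1,7

lane 7: gid=1 (7/4), tid=3 (7%4)
i=1: r=1+0=1, c=3*2+1=7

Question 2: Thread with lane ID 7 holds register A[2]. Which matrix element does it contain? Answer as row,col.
lane 7: gid=1 (7/4), tid=3 (7%4)
i=2: r=1+8=9, c=3*2+0=6

9,6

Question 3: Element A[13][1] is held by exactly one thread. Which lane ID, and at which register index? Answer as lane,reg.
r=13→G=5,rhi=1  c=1→T=0,p=1
L=5*4+0=20  i=1*2+1=3

20,3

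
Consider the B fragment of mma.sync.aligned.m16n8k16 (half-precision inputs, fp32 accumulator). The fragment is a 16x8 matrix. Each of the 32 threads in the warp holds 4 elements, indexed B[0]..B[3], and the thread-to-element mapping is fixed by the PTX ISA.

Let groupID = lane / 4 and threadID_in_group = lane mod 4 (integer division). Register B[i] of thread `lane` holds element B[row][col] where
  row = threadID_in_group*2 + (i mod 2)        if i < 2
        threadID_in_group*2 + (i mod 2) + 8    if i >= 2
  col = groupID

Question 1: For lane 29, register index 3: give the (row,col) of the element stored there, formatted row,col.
lane 29→29/4=7, 29 mod 4=1
i=3  r:2·1+1+8→11  c:7

11,7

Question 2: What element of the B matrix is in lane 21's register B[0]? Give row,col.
lane 21: g=5 (21/4), t=1 (21%4)
i=0: r=1*2+0+0=2, c=g=5

2,5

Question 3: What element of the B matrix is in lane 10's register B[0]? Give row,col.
10: gr=2,th=2
[0] (2*2+0+0,2) = (4,2)

4,2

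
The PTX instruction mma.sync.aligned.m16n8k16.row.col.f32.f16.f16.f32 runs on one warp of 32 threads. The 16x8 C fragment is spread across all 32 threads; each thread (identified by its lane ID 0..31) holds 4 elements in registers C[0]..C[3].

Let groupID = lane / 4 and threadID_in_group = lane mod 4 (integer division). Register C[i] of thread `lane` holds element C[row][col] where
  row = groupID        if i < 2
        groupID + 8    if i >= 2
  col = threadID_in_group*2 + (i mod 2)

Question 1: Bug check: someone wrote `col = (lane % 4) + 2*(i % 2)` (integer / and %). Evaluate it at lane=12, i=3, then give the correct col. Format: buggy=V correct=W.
buggy=2 correct=1

`(lane % 4) + 2*(i % 2)`[12,3]->2
L=12->g=12>>2=3, t=12&3=0
[3]->row 3+8=11  col 0·2+1=1
col: 2 vs 1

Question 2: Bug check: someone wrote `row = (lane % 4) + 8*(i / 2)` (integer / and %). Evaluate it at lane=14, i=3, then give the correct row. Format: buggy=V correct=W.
`(lane % 4) + 8*(i / 2)`[14,3]=>10
14: grp=3,tig=2
[3] (3+8,2*2+1) = (11,5)
row: 10 vs 11

buggy=10 correct=11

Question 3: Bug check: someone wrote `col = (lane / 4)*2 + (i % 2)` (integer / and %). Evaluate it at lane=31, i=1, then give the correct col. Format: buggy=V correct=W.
buggy=15 correct=7

`(lane / 4)*2 + (i % 2)`[31,1]⇒15
lane 31⇒31/4=7, 31 mod 4=3
i=1  r:7+0⇒7  c:2·3+1⇒7
col: 15 vs 7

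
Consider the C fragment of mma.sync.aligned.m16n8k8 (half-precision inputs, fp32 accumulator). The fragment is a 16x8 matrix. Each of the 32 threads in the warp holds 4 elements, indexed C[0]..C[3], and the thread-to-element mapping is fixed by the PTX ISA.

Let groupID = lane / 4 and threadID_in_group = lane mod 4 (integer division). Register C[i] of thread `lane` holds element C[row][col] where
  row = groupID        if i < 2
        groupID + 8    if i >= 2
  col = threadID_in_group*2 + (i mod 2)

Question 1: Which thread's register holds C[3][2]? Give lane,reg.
13,0

r=3→G=3,rhi=0  c=2→T=1,p=0
L=3*4+1=13  i=0*2+0=0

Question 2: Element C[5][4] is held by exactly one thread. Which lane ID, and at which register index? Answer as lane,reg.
r=5→G=5,rhi=0  c=4→T=2,p=0
L=5*4+2=22  i=0*2+0=0

22,0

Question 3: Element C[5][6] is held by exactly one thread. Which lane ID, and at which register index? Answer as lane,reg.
23,0

r=5⇒gr=5,Rb=0  c=6⇒th=3,odd=0
L=5*4+3=23  i=0*2+0=0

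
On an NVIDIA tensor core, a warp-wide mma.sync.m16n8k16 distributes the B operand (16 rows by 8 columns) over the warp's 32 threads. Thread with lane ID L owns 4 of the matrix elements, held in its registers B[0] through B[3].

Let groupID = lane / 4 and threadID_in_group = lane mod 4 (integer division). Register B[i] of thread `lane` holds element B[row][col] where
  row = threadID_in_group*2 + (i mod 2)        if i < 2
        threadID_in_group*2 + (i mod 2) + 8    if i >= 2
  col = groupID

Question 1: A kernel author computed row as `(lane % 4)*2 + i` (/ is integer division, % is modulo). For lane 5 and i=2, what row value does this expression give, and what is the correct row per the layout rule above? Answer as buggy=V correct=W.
`(lane % 4)*2 + i`[5,2]⇒4
5: gr=1,th=1
[2] (1*2+0+8,1) = (10,1)
row: 4 vs 10

buggy=4 correct=10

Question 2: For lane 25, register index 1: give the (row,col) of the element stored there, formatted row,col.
L=25=>grp=25>>2=6, tig=25&3=1
[1]=>row 1·2+1+0=3  col grp=6

3,6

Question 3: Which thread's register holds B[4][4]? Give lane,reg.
c=4->g=4  r=4->rb=0,t=2,b0=0
L=4*4+2=18  i=0*2+0=0

18,0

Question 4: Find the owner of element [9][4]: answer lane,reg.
16,3

c=4->g=4  r=9->rb=1,t=0,b0=1
L=4*4+0=16  i=1*2+1=3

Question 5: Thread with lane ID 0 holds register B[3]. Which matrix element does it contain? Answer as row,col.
9,0

lane 0->0/4=0, 0 mod 4=0
i=3  r:2·0+1+8->9  c:0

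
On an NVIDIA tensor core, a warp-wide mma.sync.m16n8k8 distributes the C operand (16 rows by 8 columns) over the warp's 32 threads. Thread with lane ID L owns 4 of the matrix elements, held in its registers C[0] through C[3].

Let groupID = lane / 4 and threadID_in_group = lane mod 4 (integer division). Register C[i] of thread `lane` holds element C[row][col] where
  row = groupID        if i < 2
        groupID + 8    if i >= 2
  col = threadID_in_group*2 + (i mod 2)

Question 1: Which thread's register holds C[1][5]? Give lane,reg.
r=1→G=1,rhi=0  c=5→T=2,p=1
L=1*4+2=6  i=0*2+1=1

6,1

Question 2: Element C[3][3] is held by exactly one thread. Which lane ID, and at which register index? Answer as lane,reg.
r: 3->gid=3,r8=0  c: 3->tid=1,i&1=1
L=3*4+1=13  i=0*2+1=1

13,1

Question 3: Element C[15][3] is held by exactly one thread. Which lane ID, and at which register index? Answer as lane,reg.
r:15=>grp=7,rB=1  c:3=>tig=1,lo=1
L=7*4+1=29  i=1*2+1=3

29,3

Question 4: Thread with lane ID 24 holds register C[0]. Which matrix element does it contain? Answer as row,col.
lane 24: gid=6 (24/4), tid=0 (24%4)
i=0: r=6+0=6, c=0*2+0=0

6,0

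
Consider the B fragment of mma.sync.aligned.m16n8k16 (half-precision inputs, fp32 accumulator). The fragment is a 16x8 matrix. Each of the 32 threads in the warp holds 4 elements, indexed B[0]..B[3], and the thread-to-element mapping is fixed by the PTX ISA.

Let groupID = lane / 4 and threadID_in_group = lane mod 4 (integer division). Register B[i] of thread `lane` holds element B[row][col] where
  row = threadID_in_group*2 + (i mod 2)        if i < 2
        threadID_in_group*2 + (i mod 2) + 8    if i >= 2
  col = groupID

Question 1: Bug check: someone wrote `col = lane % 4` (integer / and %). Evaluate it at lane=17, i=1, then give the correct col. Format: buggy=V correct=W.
`lane % 4`[17,1]->1
17: g=4,t=1
[1] (1*2+1+0,4) = (3,4)
col: 1 vs 4

buggy=1 correct=4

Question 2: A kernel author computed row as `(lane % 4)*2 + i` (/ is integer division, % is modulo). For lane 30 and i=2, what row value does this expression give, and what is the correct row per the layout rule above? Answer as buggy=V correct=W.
buggy=6 correct=12

`(lane % 4)*2 + i`[30,2]=>6
lane 30=>30/4=7, 30 mod 4=2
i=2  r:2·2+0+8=>12  c:7
row: 6 vs 12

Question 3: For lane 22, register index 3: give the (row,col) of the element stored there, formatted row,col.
lane 22: g=5 (22/4), t=2 (22%4)
i=3: r=2*2+1+8=13, c=g=5

13,5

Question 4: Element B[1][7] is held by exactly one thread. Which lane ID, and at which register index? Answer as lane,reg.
28,1

c=7→G=7  r=1→rhi=0,T=0,p=1
L=7*4+0=28  i=0*2+1=1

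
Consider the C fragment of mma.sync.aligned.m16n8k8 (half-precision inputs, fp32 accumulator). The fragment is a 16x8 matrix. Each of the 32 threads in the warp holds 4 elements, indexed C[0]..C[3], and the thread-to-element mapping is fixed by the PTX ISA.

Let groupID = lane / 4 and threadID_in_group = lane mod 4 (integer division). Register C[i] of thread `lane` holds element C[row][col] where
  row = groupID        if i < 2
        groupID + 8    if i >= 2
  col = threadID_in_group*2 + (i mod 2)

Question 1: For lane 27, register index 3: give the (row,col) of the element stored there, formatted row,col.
27: gr=6,th=3
[3] (6+8,3*2+1) = (14,7)

14,7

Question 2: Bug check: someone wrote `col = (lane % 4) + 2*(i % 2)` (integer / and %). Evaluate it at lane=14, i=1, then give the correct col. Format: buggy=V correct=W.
`(lane % 4) + 2*(i % 2)`[14,1]->4
lane 14: g=3 (14/4), t=2 (14%4)
i=1: r=3+0=3, c=2*2+1=5
col: 4 vs 5

buggy=4 correct=5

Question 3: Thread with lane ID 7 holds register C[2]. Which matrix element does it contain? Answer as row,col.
lane 7→7/4=1, 7 mod 4=3
i=2  r:1+8→9  c:2·3+0→6

9,6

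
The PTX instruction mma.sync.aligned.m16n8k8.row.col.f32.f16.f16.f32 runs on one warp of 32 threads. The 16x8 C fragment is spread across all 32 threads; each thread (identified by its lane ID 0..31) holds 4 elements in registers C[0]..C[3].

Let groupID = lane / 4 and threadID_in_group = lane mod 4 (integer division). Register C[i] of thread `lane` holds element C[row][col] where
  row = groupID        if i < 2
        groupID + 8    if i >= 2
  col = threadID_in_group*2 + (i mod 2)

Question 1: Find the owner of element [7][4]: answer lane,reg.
r=7->g=7,rb=0  c=4->t=2,b0=0
L=7*4+2=30  i=0*2+0=0

30,0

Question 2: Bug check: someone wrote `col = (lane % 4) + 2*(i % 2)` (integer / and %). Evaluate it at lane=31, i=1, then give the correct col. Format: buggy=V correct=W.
`(lane % 4) + 2*(i % 2)`[31,1]⇒5
lane 31⇒31/4=7, 31 mod 4=3
i=1  r:7+0⇒7  c:2·3+1⇒7
col: 5 vs 7

buggy=5 correct=7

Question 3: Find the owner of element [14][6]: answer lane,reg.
27,2

r=14→G=6,rhi=1  c=6→T=3,p=0
L=6*4+3=27  i=1*2+0=2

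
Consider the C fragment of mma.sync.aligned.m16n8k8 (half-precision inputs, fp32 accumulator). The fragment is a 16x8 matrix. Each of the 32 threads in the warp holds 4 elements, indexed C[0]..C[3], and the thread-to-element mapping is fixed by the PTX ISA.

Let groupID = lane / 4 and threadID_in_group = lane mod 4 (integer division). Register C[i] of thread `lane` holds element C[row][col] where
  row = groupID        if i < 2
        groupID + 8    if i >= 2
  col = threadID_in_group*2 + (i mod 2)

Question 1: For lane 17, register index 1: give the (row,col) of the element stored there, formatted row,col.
4,3

lane 17: grp=4 (17/4), tig=1 (17%4)
i=1: r=4+0=4, c=1*2+1=3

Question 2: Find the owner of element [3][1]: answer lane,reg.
r=3→G=3,rhi=0  c=1→T=0,p=1
L=3*4+0=12  i=0*2+1=1

12,1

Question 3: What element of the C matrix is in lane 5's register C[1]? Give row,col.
1,3

lane 5->5/4=1, 5 mod 4=1
i=1  r:1+0->1  c:2·1+1->3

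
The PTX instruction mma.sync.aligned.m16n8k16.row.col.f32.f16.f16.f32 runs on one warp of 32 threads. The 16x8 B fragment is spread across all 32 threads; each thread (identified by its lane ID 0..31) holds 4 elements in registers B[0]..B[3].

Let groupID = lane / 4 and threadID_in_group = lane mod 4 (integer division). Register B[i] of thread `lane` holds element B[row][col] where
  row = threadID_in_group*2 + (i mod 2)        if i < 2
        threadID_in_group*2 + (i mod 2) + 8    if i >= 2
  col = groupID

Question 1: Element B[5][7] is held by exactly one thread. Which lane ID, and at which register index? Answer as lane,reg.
30,1

c: 7->gid=7  r: 5->r8=0,tid=2,i&1=1
L=7*4+2=30  i=0*2+1=1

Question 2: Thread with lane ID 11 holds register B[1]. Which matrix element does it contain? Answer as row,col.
lane 11=>11/4=2, 11 mod 4=3
i=1  r:2·3+1+0=>7  c:2

7,2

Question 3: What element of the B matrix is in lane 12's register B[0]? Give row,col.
0,3

L=12->g=12>>2=3, t=12&3=0
[0]->row 0·2+0+0=0  col g=3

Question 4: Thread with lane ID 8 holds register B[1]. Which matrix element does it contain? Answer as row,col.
1,2

L=8->gid=8>>2=2, tid=8&3=0
[1]->row 0·2+1+0=1  col gid=2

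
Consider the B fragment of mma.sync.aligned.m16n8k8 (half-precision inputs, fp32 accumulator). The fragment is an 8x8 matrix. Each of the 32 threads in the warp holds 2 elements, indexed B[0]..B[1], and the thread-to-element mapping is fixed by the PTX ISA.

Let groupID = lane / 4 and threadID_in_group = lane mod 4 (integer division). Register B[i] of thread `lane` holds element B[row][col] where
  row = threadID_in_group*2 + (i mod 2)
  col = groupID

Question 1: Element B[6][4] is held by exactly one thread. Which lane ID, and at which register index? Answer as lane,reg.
19,0

c:4=>grp=4  r:6=>tig=3,lo=0
L=4*4+3=19  i=0=0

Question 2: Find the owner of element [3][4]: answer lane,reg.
c: 4->gid=4  r: 3->tid=1,i&1=1
L=4*4+1=17  i=1=1

17,1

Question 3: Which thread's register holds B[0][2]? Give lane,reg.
c=2->g=2  r=0->t=0,b0=0
L=2*4+0=8  i=0=0

8,0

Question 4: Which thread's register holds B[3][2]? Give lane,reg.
9,1

c=2→G=2  r=3→T=1,p=1
L=2*4+1=9  i=1=1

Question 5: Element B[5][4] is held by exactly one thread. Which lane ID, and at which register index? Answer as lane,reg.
c=4⇒gr=4  r=5⇒th=2,odd=1
L=4*4+2=18  i=1=1

18,1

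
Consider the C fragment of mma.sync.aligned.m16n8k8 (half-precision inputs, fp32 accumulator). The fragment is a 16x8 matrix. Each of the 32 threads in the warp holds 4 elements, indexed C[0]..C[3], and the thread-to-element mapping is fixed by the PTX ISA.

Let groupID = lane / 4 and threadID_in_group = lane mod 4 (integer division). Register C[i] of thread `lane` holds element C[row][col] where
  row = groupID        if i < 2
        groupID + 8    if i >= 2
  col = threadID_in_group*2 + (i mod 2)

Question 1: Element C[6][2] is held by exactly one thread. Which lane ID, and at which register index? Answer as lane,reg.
r=6⇒gr=6,Rb=0  c=2⇒th=1,odd=0
L=6*4+1=25  i=0*2+0=0

25,0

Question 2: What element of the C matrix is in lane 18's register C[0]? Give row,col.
4,4

lane 18: grp=4 (18/4), tig=2 (18%4)
i=0: r=4+0=4, c=2*2+0=4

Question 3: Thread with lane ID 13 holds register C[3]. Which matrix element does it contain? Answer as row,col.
lane 13: gid=3 (13/4), tid=1 (13%4)
i=3: r=3+8=11, c=1*2+1=3

11,3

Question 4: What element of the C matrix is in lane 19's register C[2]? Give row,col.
lane 19: grp=4 (19/4), tig=3 (19%4)
i=2: r=4+8=12, c=3*2+0=6

12,6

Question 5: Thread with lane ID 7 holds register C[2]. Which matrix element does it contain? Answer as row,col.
lane 7=>7/4=1, 7 mod 4=3
i=2  r:1+8=>9  c:2·3+0=>6

9,6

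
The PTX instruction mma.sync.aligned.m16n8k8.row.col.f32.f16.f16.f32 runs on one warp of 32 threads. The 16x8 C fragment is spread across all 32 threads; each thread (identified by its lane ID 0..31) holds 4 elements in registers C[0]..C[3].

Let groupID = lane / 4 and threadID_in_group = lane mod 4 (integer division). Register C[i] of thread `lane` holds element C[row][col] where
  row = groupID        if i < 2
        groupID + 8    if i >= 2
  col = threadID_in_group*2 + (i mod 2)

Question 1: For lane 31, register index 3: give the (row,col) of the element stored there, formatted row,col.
15,7

lane 31⇒31/4=7, 31 mod 4=3
i=3  r:7+8⇒15  c:2·3+1⇒7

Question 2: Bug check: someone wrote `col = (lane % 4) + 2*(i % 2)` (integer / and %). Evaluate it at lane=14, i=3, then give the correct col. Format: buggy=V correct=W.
`(lane % 4) + 2*(i % 2)`[14,3]→4
lane 14→14/4=3, 14 mod 4=2
i=3  r:3+8→11  c:2·2+1→5
col: 4 vs 5

buggy=4 correct=5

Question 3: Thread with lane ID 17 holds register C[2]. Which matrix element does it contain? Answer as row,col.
12,2

L=17->g=17>>2=4, t=17&3=1
[2]->row 4+8=12  col 1·2+0=2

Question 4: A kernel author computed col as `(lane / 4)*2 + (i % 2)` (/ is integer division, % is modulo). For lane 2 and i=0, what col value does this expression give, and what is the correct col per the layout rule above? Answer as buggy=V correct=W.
buggy=0 correct=4

`(lane / 4)*2 + (i % 2)`[2,0]→0
2: G=0,T=2
[0] (0+0,2*2+0) = (0,4)
col: 0 vs 4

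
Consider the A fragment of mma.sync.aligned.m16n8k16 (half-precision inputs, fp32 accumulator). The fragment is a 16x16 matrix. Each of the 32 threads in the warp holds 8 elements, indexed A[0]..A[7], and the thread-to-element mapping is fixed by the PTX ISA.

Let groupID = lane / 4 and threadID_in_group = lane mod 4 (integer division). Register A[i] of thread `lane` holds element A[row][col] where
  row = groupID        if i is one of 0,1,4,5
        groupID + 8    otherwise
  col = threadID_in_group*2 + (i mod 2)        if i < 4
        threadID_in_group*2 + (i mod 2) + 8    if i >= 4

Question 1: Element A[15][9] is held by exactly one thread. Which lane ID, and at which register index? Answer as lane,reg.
r=15->g=7,rb=1  c=9->cb=1,t=0,b0=1
L=7*4+0=28  i=1*4+1*2+1=7

28,7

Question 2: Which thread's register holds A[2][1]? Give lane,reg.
8,1

r=2→G=2,rhi=0  c=1→chi=0,T=0,p=1
L=2*4+0=8  i=0*4+0*2+1=1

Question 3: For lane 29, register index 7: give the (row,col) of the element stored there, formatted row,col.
15,11

29: G=7,T=1
[7] (7+8,1*2+1+8) = (15,11)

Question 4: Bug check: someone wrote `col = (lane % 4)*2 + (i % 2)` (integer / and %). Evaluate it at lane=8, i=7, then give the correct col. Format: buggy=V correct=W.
`(lane % 4)*2 + (i % 2)`[8,7]→1
lane 8→8/4=2, 8 mod 4=0
i=7  r:2+8→10  c:2·0+1+8→9
col: 1 vs 9

buggy=1 correct=9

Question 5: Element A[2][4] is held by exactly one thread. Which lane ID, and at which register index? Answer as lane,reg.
10,0

r=2⇒gr=2,Rb=0  c=4⇒Cb=0,th=2,odd=0
L=2*4+2=10  i=0*4+0*2+0=0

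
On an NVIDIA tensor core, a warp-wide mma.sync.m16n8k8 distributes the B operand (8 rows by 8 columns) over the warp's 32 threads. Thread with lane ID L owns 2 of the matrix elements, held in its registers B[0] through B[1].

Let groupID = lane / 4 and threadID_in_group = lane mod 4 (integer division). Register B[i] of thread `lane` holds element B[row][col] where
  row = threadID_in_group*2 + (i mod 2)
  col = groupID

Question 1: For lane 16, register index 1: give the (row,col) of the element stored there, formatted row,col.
1,4

L=16->g=16>>2=4, t=16&3=0
[1]->row 0·2+1=1  col g=4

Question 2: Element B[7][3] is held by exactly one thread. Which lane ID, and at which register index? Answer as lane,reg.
c=3→G=3  r=7→T=3,p=1
L=3*4+3=15  i=1=1

15,1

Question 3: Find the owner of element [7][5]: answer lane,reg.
c=5⇒gr=5  r=7⇒th=3,odd=1
L=5*4+3=23  i=1=1

23,1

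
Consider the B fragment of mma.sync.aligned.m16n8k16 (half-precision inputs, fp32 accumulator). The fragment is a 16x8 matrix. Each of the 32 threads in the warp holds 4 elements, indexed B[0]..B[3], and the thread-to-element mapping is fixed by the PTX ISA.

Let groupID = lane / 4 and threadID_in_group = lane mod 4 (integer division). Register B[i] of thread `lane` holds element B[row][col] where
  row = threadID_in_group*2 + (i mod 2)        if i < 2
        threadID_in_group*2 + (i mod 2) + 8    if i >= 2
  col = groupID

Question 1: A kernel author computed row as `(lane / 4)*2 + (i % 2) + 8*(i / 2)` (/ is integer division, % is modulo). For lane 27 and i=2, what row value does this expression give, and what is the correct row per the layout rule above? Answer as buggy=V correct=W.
buggy=20 correct=14

`(lane / 4)*2 + (i % 2) + 8*(i / 2)`[27,2]->20
lane 27->27/4=6, 27 mod 4=3
i=2  r:2·3+0+8->14  c:6
row: 20 vs 14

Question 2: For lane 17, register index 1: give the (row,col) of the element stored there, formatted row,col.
17: g=4,t=1
[1] (1*2+1+0,4) = (3,4)

3,4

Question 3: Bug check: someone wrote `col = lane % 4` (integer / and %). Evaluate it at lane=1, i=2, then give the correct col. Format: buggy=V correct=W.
`lane % 4`[1,2]→1
1: G=0,T=1
[2] (1*2+0+8,0) = (10,0)
col: 1 vs 0

buggy=1 correct=0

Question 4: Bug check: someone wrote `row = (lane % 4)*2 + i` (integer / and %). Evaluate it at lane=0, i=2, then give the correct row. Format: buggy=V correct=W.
buggy=2 correct=8

`(lane % 4)*2 + i`[0,2]→2
0: G=0,T=0
[2] (0*2+0+8,0) = (8,0)
row: 2 vs 8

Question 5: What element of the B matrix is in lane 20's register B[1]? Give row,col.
1,5

lane 20: grp=5 (20/4), tig=0 (20%4)
i=1: r=0*2+1+0=1, c=grp=5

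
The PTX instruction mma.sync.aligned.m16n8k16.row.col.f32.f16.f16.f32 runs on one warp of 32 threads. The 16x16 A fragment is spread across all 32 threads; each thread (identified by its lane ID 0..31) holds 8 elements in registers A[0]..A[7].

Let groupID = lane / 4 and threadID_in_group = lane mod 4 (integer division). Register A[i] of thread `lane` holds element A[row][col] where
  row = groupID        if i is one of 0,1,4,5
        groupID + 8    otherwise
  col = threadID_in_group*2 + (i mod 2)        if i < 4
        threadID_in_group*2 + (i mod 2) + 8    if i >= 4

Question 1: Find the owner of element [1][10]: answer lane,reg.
r: 1->gid=1,r8=0  c: 10->c8=1,tid=1,i&1=0
L=1*4+1=5  i=1*4+0*2+0=4

5,4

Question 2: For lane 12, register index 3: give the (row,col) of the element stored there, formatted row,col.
lane 12: gid=3 (12/4), tid=0 (12%4)
i=3: r=3+8=11, c=0*2+1+0=1

11,1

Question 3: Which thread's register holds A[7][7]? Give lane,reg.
31,1

r=7⇒gr=7,Rb=0  c=7⇒Cb=0,th=3,odd=1
L=7*4+3=31  i=0*4+0*2+1=1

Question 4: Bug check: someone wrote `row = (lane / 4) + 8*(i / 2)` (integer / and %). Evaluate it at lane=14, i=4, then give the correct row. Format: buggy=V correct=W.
buggy=19 correct=3

`(lane / 4) + 8*(i / 2)`[14,4]⇒19
lane 14: gr=3 (14/4), th=2 (14%4)
i=4: r=3+0=3, c=2*2+0+8=12
row: 19 vs 3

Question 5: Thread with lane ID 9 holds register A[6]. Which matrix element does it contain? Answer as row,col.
L=9->g=9>>2=2, t=9&3=1
[6]->row 2+8=10  col 1·2+0+8=10

10,10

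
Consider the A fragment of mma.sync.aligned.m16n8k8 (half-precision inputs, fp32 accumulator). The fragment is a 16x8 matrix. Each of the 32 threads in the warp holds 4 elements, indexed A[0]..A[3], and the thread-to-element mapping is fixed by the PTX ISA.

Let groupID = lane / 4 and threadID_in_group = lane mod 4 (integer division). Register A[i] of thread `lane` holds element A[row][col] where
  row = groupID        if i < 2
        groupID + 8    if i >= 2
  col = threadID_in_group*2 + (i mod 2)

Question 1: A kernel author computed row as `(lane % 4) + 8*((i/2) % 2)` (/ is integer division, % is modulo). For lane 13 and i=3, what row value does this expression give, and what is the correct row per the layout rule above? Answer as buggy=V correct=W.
`(lane % 4) + 8*((i/2) % 2)`[13,3]⇒9
13: gr=3,th=1
[3] (3+8,1*2+1) = (11,3)
row: 9 vs 11

buggy=9 correct=11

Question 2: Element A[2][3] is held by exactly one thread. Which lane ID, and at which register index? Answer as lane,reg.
9,1

r=2⇒gr=2,Rb=0  c=3⇒th=1,odd=1
L=2*4+1=9  i=0*2+1=1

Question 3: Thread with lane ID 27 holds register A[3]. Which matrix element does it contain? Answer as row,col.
14,7

lane 27: gid=6 (27/4), tid=3 (27%4)
i=3: r=6+8=14, c=3*2+1=7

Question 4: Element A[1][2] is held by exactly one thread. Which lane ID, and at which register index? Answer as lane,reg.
5,0

r=1->g=1,rb=0  c=2->t=1,b0=0
L=1*4+1=5  i=0*2+0=0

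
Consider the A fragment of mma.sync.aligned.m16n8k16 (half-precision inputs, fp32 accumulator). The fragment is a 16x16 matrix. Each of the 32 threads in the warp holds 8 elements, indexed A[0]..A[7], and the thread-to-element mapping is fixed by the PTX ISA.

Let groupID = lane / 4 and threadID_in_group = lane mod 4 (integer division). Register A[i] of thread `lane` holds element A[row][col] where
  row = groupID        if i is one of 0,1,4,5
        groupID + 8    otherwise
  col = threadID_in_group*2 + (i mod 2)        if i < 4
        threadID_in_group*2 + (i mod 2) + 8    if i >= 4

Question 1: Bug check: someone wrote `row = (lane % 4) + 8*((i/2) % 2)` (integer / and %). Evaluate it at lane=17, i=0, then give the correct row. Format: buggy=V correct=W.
buggy=1 correct=4

`(lane % 4) + 8*((i/2) % 2)`[17,0]->1
lane 17->17/4=4, 17 mod 4=1
i=0  r:4+0->4  c:2·1+0+0->2
row: 1 vs 4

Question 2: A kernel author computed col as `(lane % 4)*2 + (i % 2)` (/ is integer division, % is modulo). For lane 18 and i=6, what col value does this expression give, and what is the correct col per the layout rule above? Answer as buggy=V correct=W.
`(lane % 4)*2 + (i % 2)`[18,6]=>4
18: grp=4,tig=2
[6] (4+8,2*2+0+8) = (12,12)
col: 4 vs 12

buggy=4 correct=12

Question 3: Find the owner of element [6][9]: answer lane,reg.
r: 6->gid=6,r8=0  c: 9->c8=1,tid=0,i&1=1
L=6*4+0=24  i=1*4+0*2+1=5

24,5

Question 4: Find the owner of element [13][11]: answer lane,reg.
r=13->g=5,rb=1  c=11->cb=1,t=1,b0=1
L=5*4+1=21  i=1*4+1*2+1=7

21,7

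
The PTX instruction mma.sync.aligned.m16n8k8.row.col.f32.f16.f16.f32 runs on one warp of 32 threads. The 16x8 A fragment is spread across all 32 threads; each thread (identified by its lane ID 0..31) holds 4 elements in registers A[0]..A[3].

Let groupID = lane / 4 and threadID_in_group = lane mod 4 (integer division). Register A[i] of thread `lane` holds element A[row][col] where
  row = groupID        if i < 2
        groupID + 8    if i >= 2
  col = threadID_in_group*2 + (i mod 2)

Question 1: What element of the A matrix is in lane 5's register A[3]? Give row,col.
9,3

lane 5: g=1 (5/4), t=1 (5%4)
i=3: r=1+8=9, c=1*2+1=3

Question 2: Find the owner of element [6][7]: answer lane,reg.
r=6->g=6,rb=0  c=7->t=3,b0=1
L=6*4+3=27  i=0*2+1=1

27,1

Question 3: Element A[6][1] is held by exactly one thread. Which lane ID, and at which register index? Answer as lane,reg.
24,1

r:6=>grp=6,rB=0  c:1=>tig=0,lo=1
L=6*4+0=24  i=0*2+1=1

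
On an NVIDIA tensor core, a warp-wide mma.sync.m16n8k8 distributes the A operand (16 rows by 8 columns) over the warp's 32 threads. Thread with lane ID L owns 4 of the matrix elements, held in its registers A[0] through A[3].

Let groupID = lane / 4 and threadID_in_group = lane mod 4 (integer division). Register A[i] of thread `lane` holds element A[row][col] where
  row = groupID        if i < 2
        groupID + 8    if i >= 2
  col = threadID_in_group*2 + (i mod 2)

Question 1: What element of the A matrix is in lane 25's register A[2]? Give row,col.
25: gid=6,tid=1
[2] (6+8,1*2+0) = (14,2)

14,2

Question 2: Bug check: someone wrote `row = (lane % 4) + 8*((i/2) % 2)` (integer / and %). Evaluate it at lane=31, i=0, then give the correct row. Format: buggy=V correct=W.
buggy=3 correct=7

`(lane % 4) + 8*((i/2) % 2)`[31,0]→3
L=31→G=31>>2=7, T=31&3=3
[0]→row 7+0=7  col 3·2+0=6
row: 3 vs 7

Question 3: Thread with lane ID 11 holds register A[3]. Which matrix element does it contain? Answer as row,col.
L=11->gid=11>>2=2, tid=11&3=3
[3]->row 2+8=10  col 3·2+1=7

10,7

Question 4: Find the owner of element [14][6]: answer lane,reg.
27,2

r=14->g=6,rb=1  c=6->t=3,b0=0
L=6*4+3=27  i=1*2+0=2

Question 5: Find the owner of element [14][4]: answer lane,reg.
26,2

r: 14->gid=6,r8=1  c: 4->tid=2,i&1=0
L=6*4+2=26  i=1*2+0=2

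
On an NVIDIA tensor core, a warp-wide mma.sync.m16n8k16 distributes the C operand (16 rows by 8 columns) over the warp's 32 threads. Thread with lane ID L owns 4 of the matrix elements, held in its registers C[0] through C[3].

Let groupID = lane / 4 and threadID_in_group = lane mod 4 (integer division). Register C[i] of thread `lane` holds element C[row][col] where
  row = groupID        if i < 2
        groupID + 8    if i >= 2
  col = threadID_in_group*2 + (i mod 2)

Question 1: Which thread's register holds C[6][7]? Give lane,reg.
27,1

r=6->g=6,rb=0  c=7->t=3,b0=1
L=6*4+3=27  i=0*2+1=1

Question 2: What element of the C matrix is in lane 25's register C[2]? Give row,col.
lane 25: G=6 (25/4), T=1 (25%4)
i=2: r=6+8=14, c=1*2+0=2

14,2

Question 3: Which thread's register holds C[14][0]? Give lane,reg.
24,2

r: 14->gid=6,r8=1  c: 0->tid=0,i&1=0
L=6*4+0=24  i=1*2+0=2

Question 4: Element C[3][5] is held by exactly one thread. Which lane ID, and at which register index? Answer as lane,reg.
14,1

r=3⇒gr=3,Rb=0  c=5⇒th=2,odd=1
L=3*4+2=14  i=0*2+1=1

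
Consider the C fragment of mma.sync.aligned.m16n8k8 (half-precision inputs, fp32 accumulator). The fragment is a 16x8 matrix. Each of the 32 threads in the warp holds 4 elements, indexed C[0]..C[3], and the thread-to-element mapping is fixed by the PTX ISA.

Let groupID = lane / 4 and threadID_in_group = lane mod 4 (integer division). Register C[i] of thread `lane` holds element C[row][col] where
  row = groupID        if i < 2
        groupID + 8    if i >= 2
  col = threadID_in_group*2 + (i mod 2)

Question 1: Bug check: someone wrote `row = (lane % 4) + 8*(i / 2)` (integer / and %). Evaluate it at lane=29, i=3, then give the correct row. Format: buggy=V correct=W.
`(lane % 4) + 8*(i / 2)`[29,3]->9
lane 29->29/4=7, 29 mod 4=1
i=3  r:7+8->15  c:2·1+1->3
row: 9 vs 15

buggy=9 correct=15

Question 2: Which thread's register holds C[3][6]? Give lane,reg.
r=3⇒gr=3,Rb=0  c=6⇒th=3,odd=0
L=3*4+3=15  i=0*2+0=0

15,0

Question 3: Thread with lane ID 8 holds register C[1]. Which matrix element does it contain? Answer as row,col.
8: grp=2,tig=0
[1] (2+0,0*2+1) = (2,1)

2,1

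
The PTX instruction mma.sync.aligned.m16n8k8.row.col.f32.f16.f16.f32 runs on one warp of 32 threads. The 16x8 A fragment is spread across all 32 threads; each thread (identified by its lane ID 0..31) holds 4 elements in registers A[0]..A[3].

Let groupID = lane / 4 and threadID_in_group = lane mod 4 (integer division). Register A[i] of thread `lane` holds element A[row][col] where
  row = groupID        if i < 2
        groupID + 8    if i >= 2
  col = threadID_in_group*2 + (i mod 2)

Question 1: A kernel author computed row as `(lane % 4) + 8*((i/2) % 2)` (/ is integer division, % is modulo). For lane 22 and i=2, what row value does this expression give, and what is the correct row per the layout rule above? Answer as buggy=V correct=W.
buggy=10 correct=13

`(lane % 4) + 8*((i/2) % 2)`[22,2]=>10
lane 22=>22/4=5, 22 mod 4=2
i=2  r:5+8=>13  c:2·2+0=>4
row: 10 vs 13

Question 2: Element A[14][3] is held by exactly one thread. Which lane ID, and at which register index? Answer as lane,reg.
25,3

r=14→G=6,rhi=1  c=3→T=1,p=1
L=6*4+1=25  i=1*2+1=3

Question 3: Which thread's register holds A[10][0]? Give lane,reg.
8,2

r=10⇒gr=2,Rb=1  c=0⇒th=0,odd=0
L=2*4+0=8  i=1*2+0=2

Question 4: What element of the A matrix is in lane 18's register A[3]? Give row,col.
lane 18: gid=4 (18/4), tid=2 (18%4)
i=3: r=4+8=12, c=2*2+1=5

12,5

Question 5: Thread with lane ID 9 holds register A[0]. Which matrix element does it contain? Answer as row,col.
2,2

lane 9: gr=2 (9/4), th=1 (9%4)
i=0: r=2+0=2, c=1*2+0=2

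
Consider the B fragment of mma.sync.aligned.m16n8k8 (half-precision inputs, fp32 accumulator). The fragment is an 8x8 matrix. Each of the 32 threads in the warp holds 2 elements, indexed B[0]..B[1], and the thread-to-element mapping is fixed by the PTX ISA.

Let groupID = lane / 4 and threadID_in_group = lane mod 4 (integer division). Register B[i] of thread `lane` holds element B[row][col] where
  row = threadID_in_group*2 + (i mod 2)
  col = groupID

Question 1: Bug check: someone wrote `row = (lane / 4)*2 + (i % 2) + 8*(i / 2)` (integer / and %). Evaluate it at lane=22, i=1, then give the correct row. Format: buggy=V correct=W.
`(lane / 4)*2 + (i % 2) + 8*(i / 2)`[22,1]->11
lane 22->22/4=5, 22 mod 4=2
i=1  r:2·2+1->5  c:5
row: 11 vs 5

buggy=11 correct=5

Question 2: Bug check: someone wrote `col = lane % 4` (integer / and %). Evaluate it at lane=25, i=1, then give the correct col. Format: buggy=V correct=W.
buggy=1 correct=6

`lane % 4`[25,1]→1
L=25→G=25>>2=6, T=25&3=1
[1]→row 1·2+1=3  col G=6
col: 1 vs 6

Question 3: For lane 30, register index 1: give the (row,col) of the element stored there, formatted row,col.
5,7

L=30->gid=30>>2=7, tid=30&3=2
[1]->row 2·2+1=5  col gid=7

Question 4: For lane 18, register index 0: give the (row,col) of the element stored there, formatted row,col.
4,4

lane 18->18/4=4, 18 mod 4=2
i=0  r:2·2+0->4  c:4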